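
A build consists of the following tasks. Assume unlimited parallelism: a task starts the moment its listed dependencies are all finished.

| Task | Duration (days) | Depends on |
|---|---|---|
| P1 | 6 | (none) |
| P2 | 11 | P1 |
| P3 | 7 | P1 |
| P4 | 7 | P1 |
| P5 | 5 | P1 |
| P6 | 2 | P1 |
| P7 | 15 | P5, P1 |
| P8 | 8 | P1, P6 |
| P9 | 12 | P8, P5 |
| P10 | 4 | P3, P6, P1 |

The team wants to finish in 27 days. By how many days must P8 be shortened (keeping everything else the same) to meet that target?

1

Current finish: 28 days; target: 27.
P8 is on every critical path, so each day cut from P8 cuts the finish by one (this holds down to a finish of 26).
Need 28 − 27 = 1 day off P8 → P8 becomes 7 days, finish becomes 27.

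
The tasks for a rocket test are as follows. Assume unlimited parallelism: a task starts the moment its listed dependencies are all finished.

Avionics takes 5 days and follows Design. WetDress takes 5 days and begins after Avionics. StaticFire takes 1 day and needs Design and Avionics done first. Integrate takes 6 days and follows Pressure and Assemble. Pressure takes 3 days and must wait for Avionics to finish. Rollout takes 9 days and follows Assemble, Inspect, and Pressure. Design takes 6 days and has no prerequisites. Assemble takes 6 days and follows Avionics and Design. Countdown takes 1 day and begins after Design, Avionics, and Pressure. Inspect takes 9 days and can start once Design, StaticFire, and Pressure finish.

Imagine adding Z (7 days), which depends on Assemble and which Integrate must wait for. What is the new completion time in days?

Originally the job takes 32 days.
With Z inserted, Integrate now waits for max(Pressure, Assemble, Z).
New critical path: Design→Avionics→Pressure→Inspect→Rollout = 6+5+3+9+9 = 32 ⇒ 32 days.

32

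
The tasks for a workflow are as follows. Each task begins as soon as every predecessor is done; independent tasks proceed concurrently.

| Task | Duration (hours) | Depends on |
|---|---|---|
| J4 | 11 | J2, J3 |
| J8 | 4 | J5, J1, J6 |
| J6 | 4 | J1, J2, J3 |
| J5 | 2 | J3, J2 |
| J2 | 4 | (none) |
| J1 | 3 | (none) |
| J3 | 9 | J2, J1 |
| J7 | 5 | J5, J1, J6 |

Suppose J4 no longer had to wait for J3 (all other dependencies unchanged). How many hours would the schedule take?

22

Original critical path: J2→J3→J4 = 4+9+11 = 24 ⇒ 24 hours.
Without J3→J4, J4's earliest start moves from 13 to 4.
The longest chain is now J2→J3→J6→J7 = 4+9+4+5 = 22, so the schedule takes 22 hours.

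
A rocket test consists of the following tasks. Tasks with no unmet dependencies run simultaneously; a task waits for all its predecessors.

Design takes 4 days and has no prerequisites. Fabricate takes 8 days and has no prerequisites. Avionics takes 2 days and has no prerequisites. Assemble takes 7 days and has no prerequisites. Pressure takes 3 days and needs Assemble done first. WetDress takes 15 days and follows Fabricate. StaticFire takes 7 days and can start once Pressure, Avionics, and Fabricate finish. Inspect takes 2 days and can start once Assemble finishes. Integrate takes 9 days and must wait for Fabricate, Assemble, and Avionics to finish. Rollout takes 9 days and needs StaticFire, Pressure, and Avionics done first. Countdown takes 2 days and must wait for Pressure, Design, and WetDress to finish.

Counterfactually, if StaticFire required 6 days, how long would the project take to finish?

Critical path before the change: Assemble→Pressure→StaticFire→Rollout = 7+3+7+9 = 26 giving 26 days.
StaticFire is on the critical path; changing it to 6 makes that path 25 days.
New critical path: Fabricate→WetDress→Countdown = 8+15+2 = 25 ⇒ 25 days.

25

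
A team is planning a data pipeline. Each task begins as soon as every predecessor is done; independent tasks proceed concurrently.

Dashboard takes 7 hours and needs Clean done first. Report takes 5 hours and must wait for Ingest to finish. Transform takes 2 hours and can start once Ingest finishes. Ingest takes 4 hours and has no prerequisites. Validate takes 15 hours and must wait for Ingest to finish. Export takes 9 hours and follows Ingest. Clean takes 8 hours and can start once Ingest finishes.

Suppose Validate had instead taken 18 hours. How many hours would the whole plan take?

22

Critical path before the change: Ingest→Validate = 4+15 = 19 giving 19 hours.
Since Validate is critical, the +3 change carries straight to that chain (now 22 hours).
No other chain overtakes it, so the finish is 22 hours.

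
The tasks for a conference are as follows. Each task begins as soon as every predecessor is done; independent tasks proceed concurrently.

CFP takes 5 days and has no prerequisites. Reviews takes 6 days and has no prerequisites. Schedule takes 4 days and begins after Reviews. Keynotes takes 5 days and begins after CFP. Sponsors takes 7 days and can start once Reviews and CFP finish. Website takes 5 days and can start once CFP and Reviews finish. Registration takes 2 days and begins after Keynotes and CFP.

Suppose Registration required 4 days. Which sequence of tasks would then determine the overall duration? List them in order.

CFP, Keynotes, Registration

As given, the longest chain is Reviews→Sponsors = 6+7 = 13, so the finish is 13 days.
Registration has 1 day of float (longest path through it is 12).
New critical path: CFP→Keynotes→Registration = 5+5+4 = 14 ⇒ 14 days.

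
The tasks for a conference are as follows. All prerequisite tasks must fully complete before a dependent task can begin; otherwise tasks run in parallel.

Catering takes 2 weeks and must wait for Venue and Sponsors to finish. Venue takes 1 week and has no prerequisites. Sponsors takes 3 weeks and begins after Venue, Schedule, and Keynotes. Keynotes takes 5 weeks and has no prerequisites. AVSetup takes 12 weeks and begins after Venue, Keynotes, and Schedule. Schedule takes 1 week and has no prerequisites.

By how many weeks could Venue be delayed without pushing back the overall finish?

4

The longest chain is Keynotes→AVSetup = 5+12 = 17; overall finish 17 weeks.
The longest chain containing Venue totals 13 weeks.
Slack of Venue = 4 − 0 = 4 weeks.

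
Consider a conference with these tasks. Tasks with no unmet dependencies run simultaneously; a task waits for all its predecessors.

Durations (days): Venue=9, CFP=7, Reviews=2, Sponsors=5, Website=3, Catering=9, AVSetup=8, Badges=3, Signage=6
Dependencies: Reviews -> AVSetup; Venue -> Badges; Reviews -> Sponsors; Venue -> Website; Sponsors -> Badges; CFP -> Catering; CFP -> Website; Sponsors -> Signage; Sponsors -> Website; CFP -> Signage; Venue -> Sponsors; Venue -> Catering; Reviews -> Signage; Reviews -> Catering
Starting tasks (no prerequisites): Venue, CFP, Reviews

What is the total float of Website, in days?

3

Critical path: Venue→Sponsors→Signage = 9+5+6 = 20, so the finish is 20 days.
Website finishes as early as 17 and must finish by 20.
Float = 20 − 17 = 3.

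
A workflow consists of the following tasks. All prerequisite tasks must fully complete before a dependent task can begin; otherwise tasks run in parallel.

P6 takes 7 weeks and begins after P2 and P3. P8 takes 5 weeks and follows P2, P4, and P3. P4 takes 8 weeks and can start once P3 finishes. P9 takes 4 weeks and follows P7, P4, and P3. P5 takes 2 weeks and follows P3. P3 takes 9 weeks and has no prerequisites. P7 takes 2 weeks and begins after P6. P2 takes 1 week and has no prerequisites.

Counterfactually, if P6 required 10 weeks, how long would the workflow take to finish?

As given, the longest chain is P3→P6→P7→P9 = 9+7+2+4 = 22, so the finish is 22 weeks.
P6 lies on that path, so at 10 weeks the path becomes 25 weeks.
That remains the longest chain; total 25 weeks.

25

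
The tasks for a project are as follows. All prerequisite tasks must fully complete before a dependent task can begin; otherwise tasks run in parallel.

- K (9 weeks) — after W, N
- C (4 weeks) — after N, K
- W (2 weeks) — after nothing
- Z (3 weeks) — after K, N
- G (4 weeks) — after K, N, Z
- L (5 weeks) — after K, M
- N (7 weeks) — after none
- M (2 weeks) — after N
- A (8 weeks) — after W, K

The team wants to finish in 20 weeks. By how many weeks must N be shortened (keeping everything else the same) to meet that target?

4

Current finish: 24 weeks; target: 20.
N is on every critical path, so each week cut from N cuts the finish by one (this holds down to a finish of 19).
Need 24 − 20 = 4 weeks off N → N becomes 3 weeks, finish becomes 20.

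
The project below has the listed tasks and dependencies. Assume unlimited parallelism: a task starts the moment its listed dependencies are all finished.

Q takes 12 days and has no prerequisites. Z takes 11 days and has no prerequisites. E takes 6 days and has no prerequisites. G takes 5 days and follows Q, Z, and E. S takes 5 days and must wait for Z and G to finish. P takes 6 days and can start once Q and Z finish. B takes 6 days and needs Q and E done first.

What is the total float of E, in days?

6

The longest chain is Q→G→S = 12+5+5 = 22; overall finish 22 days.
The longest chain containing E totals 16 days.
Slack of E = 6 − 0 = 6 days.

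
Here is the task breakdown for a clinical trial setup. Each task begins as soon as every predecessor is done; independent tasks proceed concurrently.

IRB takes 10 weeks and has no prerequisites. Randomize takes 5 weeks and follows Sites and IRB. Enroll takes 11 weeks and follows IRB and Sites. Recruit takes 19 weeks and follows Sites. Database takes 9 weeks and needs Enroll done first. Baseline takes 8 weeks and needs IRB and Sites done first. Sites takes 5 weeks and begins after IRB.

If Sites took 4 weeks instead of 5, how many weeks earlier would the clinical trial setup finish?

Critical path before the change: IRB→Sites→Enroll→Database = 10+5+11+9 = 35 giving 35 weeks.
Since Sites is critical, the -1 change carries straight to that chain (now 34 weeks).
The critical path is still IRB→Sites→Enroll→Database; finish is now 34 weeks.
Change in finish: 34 − 35 = -1 weeks.

1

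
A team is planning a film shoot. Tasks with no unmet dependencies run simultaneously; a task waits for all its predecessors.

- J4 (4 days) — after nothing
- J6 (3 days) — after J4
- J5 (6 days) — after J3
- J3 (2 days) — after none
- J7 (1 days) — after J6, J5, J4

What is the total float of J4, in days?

1

Critical path: J3→J5→J7 = 2+6+1 = 9, so the finish is 9 days.
J4 finishes as early as 4 and must finish by 5.
Float = 9 − 8 = 1.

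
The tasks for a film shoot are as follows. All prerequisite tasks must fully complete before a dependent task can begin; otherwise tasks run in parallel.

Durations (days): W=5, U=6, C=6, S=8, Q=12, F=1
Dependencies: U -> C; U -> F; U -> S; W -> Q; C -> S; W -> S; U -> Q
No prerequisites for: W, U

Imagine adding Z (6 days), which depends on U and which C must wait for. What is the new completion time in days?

26

Originally the job takes 20 days.
With Z inserted, C now waits for max(U, Z).
New critical path: U→Z→C→S = 6+6+6+8 = 26 ⇒ 26 days.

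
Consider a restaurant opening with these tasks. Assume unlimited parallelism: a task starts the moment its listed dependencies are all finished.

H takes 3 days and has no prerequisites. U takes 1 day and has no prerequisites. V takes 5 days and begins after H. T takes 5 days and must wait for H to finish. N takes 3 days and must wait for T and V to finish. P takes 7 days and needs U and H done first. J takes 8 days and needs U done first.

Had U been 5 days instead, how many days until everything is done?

13

As given, the longest chain is H→V→N = 3+5+3 = 11, so the finish is 11 days.
U is off the critical path — its longest chain is 9 days, giving 2 of slack.
New critical path: U→J = 5+8 = 13 ⇒ 13 days.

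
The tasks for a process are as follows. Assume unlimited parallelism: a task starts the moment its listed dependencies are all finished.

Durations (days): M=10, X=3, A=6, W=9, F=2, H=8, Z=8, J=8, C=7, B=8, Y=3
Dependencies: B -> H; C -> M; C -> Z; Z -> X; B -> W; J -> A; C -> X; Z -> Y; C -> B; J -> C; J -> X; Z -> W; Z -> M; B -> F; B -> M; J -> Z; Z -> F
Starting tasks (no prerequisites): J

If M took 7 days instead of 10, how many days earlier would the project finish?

1

Critical path before the change: J→C→B→M = 8+7+8+10 = 33 giving 33 days.
Since M is critical, the -3 change carries straight to that chain (now 30 days).
New critical path: J→C→B→W = 8+7+8+9 = 32 ⇒ 32 days.
Change in finish: 32 − 33 = -1 days.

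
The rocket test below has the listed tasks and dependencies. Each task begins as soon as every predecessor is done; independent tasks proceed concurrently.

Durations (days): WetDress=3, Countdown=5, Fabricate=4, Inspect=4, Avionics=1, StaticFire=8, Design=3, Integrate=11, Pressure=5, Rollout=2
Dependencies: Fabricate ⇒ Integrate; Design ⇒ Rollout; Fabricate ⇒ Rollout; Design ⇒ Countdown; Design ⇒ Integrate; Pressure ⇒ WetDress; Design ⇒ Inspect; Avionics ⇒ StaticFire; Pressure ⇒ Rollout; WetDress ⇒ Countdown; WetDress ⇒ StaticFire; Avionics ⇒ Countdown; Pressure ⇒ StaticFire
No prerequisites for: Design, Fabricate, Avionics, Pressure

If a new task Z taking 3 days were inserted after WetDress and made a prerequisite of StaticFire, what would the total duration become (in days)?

Originally the rocket test takes 16 days.
With Z inserted, StaticFire now waits for max(WetDress, Pressure, Avionics, Z).
New critical path: Pressure→WetDress→Z→StaticFire = 5+3+3+8 = 19 ⇒ 19 days.

19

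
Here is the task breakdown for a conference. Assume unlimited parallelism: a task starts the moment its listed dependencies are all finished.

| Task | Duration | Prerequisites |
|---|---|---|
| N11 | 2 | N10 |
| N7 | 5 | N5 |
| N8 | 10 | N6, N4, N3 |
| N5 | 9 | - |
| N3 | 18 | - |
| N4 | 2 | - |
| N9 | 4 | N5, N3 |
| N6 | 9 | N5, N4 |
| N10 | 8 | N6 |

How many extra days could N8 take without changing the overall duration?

0

N3→N8 = 18+10 = 28 sets the makespan at 28 days.
N8 finishes as early as 28 and must finish by 28.
Slack of N8 = 18 − 18 = 0 days.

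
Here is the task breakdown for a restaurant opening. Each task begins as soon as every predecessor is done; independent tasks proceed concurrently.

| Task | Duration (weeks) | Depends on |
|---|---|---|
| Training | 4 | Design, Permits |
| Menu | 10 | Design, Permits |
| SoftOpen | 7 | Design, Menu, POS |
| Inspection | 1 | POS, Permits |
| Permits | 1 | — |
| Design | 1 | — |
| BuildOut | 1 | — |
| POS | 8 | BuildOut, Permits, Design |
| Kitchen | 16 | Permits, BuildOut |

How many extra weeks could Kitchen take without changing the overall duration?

1

Permits→Menu→SoftOpen = 1+10+7 = 18 sets the makespan at 18 weeks.
Longest path through Kitchen: 17 weeks (earliest finish 17, latest finish 18).
Float = 18 − 17 = 1.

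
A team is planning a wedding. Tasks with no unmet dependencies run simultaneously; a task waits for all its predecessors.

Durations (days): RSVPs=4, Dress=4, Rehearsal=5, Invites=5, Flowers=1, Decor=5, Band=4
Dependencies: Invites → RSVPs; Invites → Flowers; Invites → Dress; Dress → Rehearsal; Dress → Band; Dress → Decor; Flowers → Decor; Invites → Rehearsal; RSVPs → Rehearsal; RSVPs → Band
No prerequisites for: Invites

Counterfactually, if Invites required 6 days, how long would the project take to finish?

15

Baseline: Invites→RSVPs→Rehearsal = 5+4+5 = 14 → 14 days.
Invites is on the critical path; changing it to 6 makes that path 15 days.
The critical path is still Invites→RSVPs→Rehearsal; finish is now 15 days.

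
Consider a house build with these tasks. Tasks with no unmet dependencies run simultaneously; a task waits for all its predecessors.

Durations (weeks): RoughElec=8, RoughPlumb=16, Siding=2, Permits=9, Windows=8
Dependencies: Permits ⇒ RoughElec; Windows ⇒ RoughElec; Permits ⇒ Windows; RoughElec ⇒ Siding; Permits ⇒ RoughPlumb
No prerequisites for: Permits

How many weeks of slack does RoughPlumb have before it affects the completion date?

2

The longest chain is Permits→Windows→RoughElec→Siding = 9+8+8+2 = 27; overall finish 27 weeks.
Longest path through RoughPlumb: 25 weeks (earliest finish 25, latest finish 27).
Float = 27 − 25 = 2.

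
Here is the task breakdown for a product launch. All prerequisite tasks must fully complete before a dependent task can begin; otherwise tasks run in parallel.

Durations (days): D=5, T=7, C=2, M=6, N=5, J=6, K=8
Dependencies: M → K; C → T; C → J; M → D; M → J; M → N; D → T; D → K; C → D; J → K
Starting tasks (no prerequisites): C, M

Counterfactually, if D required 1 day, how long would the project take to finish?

As given, the longest chain is M→J→K = 6+6+8 = 20, so the finish is 20 days.
The longest path through D is only 19 days, so D has float 1.
No other chain overtakes it, so the finish is 20 days.

20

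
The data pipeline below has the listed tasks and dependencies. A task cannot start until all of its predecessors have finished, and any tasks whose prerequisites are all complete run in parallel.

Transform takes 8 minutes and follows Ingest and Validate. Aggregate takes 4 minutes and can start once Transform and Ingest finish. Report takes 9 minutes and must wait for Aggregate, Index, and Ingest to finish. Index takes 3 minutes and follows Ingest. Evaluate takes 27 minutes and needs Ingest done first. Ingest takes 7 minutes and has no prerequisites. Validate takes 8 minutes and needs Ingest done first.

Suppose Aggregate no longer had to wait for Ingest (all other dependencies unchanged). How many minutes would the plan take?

36

With the dependency in place, Ingest→Validate→Transform→Aggregate→Report = 7+8+8+4+9 = 36 sets the finish at 36 minutes.
Dropping Ingest→Aggregate doesn't change Aggregate's earliest start (23); another predecessor still binds.
The longest chain is now Ingest→Validate→Transform→Aggregate→Report = 7+8+8+4+9 = 36, so the plan takes 36 minutes.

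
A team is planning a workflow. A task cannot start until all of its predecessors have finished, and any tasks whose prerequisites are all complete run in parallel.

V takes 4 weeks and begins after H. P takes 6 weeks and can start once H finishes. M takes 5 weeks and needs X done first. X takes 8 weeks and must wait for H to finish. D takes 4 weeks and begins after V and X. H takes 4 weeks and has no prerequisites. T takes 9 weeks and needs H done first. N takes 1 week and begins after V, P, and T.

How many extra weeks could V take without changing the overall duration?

5

H→X→M = 4+8+5 = 17 sets the makespan at 17 weeks.
Longest path through V: 12 weeks (earliest finish 8, latest finish 13).
So V can slip 13 − 8 = 5 weeks.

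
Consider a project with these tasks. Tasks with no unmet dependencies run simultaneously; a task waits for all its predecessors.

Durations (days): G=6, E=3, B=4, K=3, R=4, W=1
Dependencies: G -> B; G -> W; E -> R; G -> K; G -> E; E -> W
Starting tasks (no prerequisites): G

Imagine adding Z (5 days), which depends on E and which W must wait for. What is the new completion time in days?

15

Originally the schedule takes 13 days.
With Z inserted, W now waits for max(E, G, Z).
New critical path: G→E→Z→W = 6+3+5+1 = 15 ⇒ 15 days.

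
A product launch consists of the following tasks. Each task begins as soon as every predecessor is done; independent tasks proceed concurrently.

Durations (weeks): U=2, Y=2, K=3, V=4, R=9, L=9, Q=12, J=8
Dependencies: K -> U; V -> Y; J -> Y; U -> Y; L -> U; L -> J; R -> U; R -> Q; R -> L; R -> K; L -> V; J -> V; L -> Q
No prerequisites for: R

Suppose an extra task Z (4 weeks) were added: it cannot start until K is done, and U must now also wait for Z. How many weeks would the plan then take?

32

Originally the plan takes 32 weeks.
With Z inserted, U now waits for max(L, K, R, Z).
New critical path: R→L→J→V→Y = 9+9+8+4+2 = 32 ⇒ 32 weeks.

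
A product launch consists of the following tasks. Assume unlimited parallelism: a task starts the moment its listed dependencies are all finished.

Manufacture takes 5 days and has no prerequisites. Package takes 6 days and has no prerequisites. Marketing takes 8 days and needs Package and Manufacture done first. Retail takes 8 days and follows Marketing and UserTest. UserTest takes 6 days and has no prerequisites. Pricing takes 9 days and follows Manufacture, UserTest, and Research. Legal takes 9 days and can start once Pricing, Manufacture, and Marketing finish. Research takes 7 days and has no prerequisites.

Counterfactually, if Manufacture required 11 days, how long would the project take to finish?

Baseline: Research→Pricing→Legal = 7+9+9 = 25 → 25 days.
Manufacture is off the critical path — its longest chain is 23 days, giving 2 of slack.
The binding chain switches to Manufacture→Pricing→Legal = 11+9+9 = 29; finish 29 days.

29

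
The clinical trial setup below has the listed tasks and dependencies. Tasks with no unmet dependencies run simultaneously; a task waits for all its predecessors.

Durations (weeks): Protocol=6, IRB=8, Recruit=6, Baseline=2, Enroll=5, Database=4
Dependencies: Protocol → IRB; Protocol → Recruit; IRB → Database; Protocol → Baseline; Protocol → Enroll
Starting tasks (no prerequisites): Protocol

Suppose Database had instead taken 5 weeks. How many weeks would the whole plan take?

Baseline: Protocol→IRB→Database = 6+8+4 = 18 → 18 weeks.
Database lies on that path, so at 5 weeks the path becomes 19 weeks.
No other chain overtakes it, so the finish is 19 weeks.

19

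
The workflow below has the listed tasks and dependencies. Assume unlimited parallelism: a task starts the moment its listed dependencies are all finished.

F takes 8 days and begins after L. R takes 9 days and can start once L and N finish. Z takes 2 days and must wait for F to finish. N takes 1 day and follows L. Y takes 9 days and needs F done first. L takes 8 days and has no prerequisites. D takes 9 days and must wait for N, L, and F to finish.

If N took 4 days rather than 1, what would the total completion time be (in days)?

25

Baseline: L→F→D = 8+8+9 = 25 → 25 days.
The longest path through N is only 18 days, so N has float 7.
The critical path is still L→F→D; finish is now 25 days.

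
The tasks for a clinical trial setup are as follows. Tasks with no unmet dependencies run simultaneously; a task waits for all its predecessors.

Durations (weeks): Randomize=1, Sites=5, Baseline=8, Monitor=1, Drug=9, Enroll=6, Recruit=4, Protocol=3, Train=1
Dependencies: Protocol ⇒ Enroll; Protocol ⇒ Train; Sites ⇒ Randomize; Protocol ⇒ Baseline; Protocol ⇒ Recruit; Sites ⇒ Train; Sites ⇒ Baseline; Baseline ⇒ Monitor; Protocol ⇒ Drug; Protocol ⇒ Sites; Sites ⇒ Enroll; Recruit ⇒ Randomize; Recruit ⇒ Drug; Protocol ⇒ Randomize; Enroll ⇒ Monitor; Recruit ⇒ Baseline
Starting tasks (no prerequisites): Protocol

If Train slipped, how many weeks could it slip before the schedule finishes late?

8

Protocol→Sites→Baseline→Monitor = 3+5+8+1 = 17 sets the makespan at 17 weeks.
Train finishes as early as 9 and must finish by 17.
Float = 17 − 9 = 8.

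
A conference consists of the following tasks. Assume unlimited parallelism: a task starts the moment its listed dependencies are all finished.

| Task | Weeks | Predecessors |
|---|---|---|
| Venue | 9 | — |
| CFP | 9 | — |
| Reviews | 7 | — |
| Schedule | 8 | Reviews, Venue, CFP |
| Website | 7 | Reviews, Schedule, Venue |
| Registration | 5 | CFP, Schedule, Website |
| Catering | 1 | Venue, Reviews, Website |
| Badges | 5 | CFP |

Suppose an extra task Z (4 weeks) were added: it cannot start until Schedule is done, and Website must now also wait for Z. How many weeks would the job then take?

Originally the job takes 29 weeks.
With Z inserted, Website now waits for max(Reviews, Schedule, Venue, Z).
New critical path: Venue→Schedule→Z→Website→Registration = 9+8+4+7+5 = 33 ⇒ 33 weeks.

33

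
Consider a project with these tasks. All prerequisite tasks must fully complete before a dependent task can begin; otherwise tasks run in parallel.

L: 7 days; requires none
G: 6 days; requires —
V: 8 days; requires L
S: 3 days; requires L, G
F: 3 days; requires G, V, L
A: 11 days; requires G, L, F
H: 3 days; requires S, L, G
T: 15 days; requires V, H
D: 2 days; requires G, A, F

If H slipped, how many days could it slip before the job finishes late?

3

L→V→F→A→D = 7+8+3+11+2 = 31 sets the makespan at 31 days.
The longest chain containing H totals 28 days.
So H can slip 16 − 13 = 3 days.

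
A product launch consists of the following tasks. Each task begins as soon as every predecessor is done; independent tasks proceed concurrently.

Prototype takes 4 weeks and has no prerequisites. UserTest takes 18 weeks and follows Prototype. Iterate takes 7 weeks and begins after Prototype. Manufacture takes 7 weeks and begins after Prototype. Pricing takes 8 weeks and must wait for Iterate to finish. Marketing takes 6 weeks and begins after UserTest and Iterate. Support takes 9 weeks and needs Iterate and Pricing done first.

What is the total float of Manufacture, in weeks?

17

Prototype→UserTest→Marketing = 4+18+6 = 28 sets the makespan at 28 weeks.
The longest chain containing Manufacture totals 11 weeks.
Float = 28 − 11 = 17.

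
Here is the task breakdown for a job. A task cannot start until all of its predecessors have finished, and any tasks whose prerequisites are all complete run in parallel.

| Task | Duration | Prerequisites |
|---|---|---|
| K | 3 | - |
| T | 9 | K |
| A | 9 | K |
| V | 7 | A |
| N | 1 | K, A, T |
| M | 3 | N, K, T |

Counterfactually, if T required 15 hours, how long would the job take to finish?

The binding path is K→A→V = 3+9+7 = 19; finish at 19 hours.
The longest path through T is only 16 hours, so T has float 3.
Now K→T→N→M = 3+15+1+3 = 22 is longest, so the finish becomes 22 hours.

22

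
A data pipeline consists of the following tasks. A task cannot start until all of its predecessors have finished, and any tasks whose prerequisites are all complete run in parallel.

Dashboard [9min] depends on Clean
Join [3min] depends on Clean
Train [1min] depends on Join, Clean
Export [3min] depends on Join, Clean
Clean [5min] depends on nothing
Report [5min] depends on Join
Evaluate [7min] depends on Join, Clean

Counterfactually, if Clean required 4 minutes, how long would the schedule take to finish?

Baseline: Clean→Join→Evaluate = 5+3+7 = 15 → 15 minutes.
Since Clean is critical, the -1 change carries straight to that chain (now 14 minutes).
No other chain overtakes it, so the finish is 14 minutes.

14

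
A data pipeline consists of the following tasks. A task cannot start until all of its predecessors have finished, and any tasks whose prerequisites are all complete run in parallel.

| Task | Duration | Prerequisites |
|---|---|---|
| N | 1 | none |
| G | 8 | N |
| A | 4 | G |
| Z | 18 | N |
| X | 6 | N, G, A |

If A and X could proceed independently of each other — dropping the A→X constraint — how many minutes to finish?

19

Original critical path: N→G→A→X = 1+8+4+6 = 19 ⇒ 19 minutes.
Without A→X, X's earliest start moves from 13 to 9.
After: N→Z = 1+18 = 19 → 19 minutes.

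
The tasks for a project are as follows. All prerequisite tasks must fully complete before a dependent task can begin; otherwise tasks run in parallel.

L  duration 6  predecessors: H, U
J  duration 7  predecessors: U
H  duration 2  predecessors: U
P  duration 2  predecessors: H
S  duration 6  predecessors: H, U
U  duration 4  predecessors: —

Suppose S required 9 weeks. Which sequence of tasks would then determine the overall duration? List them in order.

U, H, S

Critical path before the change: U→H→S = 4+2+6 = 12 giving 12 weeks.
S lies on that path, so at 9 weeks the path becomes 15 weeks.
That remains the longest chain; total 15 weeks.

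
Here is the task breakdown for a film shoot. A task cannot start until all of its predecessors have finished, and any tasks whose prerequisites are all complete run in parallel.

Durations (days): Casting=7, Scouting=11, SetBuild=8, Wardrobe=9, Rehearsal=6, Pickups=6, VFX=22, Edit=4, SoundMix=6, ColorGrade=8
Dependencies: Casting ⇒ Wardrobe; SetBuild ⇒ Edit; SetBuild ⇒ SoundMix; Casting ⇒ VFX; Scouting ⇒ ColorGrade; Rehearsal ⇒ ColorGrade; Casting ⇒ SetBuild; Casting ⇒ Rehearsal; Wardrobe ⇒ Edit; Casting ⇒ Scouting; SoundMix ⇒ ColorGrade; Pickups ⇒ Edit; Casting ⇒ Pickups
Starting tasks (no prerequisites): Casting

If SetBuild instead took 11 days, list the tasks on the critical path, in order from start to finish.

Actual critical path: Casting→SetBuild→SoundMix→ColorGrade = 7+8+6+8 = 29 ⇒ 29 days.
SetBuild is on the critical path; changing it to 11 makes that path 32 days.
The critical path is still Casting→SetBuild→SoundMix→ColorGrade; finish is now 32 days.

Casting, SetBuild, SoundMix, ColorGrade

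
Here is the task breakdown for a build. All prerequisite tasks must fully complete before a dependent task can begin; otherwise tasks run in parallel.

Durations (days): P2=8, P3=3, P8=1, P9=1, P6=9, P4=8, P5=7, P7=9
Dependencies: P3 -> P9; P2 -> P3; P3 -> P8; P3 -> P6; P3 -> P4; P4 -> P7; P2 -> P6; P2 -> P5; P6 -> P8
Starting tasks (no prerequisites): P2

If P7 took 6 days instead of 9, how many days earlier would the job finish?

The binding path is P2→P3→P4→P7 = 8+3+8+9 = 28; finish at 28 days.
P7 lies on that path, so at 6 days the path becomes 25 days.
The critical path is still P2→P3→P4→P7; finish is now 25 days.
Change in finish: 25 − 28 = -3 days.

3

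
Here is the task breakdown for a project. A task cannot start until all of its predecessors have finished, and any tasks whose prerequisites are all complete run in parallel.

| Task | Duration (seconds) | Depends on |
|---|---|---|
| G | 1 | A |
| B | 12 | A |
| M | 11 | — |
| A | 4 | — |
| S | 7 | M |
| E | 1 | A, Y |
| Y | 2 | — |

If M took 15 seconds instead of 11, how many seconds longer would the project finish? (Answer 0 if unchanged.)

Baseline: M→S = 11+7 = 18 → 18 seconds.
Since M is critical, the +4 change carries straight to that chain (now 22 seconds).
That remains the longest chain; total 22 seconds.
Change in finish: 22 − 18 = +4 seconds.

4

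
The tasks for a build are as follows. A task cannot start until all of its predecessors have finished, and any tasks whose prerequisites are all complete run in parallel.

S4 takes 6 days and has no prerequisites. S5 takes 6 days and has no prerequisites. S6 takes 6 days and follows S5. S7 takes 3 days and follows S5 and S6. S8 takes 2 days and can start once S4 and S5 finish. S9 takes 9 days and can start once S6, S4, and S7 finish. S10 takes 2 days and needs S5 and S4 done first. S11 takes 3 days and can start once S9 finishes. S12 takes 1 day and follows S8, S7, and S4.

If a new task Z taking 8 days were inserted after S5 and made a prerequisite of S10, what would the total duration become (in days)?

Originally the schedule takes 27 days.
With Z inserted, S10 now waits for max(S5, S4, Z).
New critical path: S5→S6→S7→S9→S11 = 6+6+3+9+3 = 27 ⇒ 27 days.

27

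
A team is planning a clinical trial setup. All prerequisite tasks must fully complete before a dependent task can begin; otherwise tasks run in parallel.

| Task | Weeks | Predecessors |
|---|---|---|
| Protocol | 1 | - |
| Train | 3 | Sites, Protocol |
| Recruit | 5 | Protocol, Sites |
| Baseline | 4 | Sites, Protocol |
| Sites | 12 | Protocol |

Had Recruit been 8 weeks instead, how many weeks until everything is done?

21

The binding path is Protocol→Sites→Recruit = 1+12+5 = 18; finish at 18 weeks.
Recruit is on the critical path; changing it to 8 makes that path 21 weeks.
The critical path is still Protocol→Sites→Recruit; finish is now 21 weeks.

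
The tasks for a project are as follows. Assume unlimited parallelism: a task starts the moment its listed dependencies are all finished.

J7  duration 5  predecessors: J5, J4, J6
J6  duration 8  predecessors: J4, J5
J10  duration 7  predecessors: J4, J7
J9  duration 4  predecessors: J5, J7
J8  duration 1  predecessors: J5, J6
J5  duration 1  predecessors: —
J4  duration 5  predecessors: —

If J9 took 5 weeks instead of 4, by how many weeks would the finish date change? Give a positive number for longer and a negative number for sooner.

0

Critical path before the change: J4→J6→J7→J10 = 5+8+5+7 = 25 giving 25 weeks.
J9 is off the critical path — its longest chain is 22 weeks, giving 3 of slack.
That remains the longest chain; total 25 weeks.
Change in finish: 25 − 25 = +0 weeks.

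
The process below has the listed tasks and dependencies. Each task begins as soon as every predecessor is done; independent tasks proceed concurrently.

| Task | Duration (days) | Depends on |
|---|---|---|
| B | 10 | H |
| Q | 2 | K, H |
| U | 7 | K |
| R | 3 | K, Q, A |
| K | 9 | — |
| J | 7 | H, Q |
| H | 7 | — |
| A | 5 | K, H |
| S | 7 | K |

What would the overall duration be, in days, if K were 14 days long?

23

The binding path is K→Q→J = 9+2+7 = 18; finish at 18 days.
K lies on that path, so at 14 days the path becomes 23 days.
No other chain overtakes it, so the finish is 23 days.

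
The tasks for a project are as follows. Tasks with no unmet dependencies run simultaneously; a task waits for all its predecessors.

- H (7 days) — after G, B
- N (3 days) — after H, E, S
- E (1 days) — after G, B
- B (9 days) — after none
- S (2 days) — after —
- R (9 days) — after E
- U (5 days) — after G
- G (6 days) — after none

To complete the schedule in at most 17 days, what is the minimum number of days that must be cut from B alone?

2

Current finish: 19 days; target: 17.
B is on every critical path, so each day cut from B cuts the finish by one (this holds down to a finish of 16).
Need 19 − 17 = 2 days off B → B becomes 7 days, finish becomes 17.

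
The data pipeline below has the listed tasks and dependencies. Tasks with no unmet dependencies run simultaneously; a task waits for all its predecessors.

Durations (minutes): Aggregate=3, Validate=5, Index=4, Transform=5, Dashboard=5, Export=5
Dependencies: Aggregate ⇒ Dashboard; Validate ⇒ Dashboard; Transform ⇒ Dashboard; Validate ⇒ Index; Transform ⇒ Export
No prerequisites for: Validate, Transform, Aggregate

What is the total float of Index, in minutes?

Validate→Dashboard = 5+5 = 10 sets the makespan at 10 minutes.
Index finishes as early as 9 and must finish by 10.
Float = 10 − 9 = 1.

1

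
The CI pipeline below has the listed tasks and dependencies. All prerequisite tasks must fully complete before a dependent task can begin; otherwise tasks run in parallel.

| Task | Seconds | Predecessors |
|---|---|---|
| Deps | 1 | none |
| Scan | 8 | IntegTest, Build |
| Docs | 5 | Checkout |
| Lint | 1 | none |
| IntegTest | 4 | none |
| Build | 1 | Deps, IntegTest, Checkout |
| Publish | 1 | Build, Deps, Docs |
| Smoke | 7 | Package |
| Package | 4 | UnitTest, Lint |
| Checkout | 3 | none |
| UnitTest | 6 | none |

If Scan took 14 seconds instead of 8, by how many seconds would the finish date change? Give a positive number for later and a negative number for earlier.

As given, the longest chain is UnitTest→Package→Smoke = 6+4+7 = 17, so the finish is 17 seconds.
Scan is off the critical path — its longest chain is 13 seconds, giving 4 of slack.
Now IntegTest→Build→Scan = 4+1+14 = 19 is longest, so the finish becomes 19 seconds.
Change in finish: 19 − 17 = +2 seconds.

2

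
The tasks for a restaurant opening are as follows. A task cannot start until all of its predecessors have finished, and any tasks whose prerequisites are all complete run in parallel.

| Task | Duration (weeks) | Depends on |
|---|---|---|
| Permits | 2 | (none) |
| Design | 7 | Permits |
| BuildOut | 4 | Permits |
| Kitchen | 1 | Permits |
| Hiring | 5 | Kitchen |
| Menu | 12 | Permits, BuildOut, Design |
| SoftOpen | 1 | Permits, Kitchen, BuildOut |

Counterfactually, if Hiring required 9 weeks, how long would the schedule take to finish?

21

Critical path before the change: Permits→Design→Menu = 2+7+12 = 21 giving 21 weeks.
Hiring is off the critical path — its longest chain is 8 weeks, giving 13 of slack.
The critical path is still Permits→Design→Menu; finish is now 21 weeks.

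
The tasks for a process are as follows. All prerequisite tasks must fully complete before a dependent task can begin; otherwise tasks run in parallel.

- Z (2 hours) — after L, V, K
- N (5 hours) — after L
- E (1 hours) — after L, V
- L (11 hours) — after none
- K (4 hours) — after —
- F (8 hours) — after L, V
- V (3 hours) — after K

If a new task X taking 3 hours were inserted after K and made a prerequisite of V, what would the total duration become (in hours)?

Originally the plan takes 19 hours.
With X inserted, V now waits for max(K, X).
New critical path: L→F = 11+8 = 19 ⇒ 19 hours.

19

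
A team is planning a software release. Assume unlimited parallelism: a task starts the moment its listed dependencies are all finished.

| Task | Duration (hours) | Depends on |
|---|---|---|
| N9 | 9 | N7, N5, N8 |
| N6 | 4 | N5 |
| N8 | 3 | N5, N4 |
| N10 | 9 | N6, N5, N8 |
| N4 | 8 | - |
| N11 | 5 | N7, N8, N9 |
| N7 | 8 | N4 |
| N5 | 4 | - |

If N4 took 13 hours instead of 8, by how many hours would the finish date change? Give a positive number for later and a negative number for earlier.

Critical path before the change: N4→N7→N9→N11 = 8+8+9+5 = 30 giving 30 hours.
N4 is on the critical path; changing it to 13 makes that path 35 hours.
The critical path is still N4→N7→N9→N11; finish is now 35 hours.
Change in finish: 35 − 30 = +5 hours.

5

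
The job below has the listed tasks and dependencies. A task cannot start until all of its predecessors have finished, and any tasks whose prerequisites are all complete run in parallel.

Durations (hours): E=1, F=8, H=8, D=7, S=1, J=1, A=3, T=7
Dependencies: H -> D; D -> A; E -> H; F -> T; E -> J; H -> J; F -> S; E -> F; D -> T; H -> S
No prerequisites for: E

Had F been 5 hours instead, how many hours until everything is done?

The binding path is E→H→D→T = 1+8+7+7 = 23; finish at 23 hours.
The longest path through F is only 16 hours, so F has float 7.
No other chain overtakes it, so the finish is 23 hours.

23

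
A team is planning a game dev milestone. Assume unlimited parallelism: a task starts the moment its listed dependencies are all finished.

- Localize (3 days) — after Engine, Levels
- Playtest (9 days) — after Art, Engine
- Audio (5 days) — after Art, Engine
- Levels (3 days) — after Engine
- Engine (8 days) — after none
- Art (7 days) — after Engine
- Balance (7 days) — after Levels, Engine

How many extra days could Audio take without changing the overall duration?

The longest chain is Engine→Art→Playtest = 8+7+9 = 24; overall finish 24 days.
Audio finishes as early as 20 and must finish by 24.
So Audio can slip 24 − 20 = 4 days.

4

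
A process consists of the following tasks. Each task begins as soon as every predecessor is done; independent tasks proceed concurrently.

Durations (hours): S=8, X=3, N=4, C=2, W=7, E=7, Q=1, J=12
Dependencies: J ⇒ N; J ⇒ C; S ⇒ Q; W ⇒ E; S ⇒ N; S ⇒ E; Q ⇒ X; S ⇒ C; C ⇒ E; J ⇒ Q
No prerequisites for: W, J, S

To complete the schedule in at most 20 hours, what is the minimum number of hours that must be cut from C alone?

Current finish: 21 hours; target: 20.
C is on every critical path, so each hour cut from C cuts the finish by one (this holds down to a finish of 20).
Need 21 − 20 = 1 hour off C → C becomes 1 hour, finish becomes 20.

1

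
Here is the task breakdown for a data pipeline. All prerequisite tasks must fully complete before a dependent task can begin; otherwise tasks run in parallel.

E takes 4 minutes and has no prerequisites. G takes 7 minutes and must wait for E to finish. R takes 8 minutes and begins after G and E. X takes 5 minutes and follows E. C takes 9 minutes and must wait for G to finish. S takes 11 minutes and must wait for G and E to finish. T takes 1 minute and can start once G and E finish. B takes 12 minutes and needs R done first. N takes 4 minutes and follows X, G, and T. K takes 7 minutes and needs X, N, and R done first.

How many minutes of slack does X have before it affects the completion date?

11

Critical path: E→G→R→B = 4+7+8+12 = 31, so the finish is 31 minutes.
Longest path through X: 20 minutes (earliest finish 9, latest finish 20).
Float = 31 − 20 = 11.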